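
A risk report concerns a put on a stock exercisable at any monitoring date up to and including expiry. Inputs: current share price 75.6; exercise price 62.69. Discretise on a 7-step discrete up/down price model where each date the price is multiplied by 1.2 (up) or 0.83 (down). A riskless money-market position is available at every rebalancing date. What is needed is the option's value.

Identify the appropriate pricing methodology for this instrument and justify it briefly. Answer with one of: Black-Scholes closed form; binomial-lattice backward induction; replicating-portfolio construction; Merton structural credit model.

Key observation: early exercise of the strike-62.69 put must be checked at each of the 7 dates (spot 75.6), which forces a node-by-node comparison of intrinsic and continuation value backward from expiry.

framework: binomial-lattice backward induction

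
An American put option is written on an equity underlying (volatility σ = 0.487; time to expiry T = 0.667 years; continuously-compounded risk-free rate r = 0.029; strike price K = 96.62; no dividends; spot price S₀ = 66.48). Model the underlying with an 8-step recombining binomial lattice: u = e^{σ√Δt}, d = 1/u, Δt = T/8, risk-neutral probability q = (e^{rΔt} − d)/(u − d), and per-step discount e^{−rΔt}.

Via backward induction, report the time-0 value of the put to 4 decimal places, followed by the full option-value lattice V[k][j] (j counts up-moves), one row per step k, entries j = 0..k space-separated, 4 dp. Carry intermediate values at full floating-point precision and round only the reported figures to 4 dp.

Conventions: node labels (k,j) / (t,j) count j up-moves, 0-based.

price = 32.2047
tree:
32.2047
39.2366 24.5498
46.4378 31.4295 17.0249
53.0207 38.9006 23.2823 10.1536
58.7401 46.4378 30.7180 15.1329 4.6684
63.7092 53.0207 38.8609 21.8200 7.7740 1.2388
68.0264 58.7401 46.4378 30.1400 12.6797 2.3586 0.0000
71.7774 63.7092 53.0207 38.8609 20.1024 4.4904 0.0000 0.0000
75.0362 68.0264 58.7401 46.4378 30.1400 8.5492 0.0000 0.0000 0.0000

Δt=0.08338  u=1.15099  d=0.86882  q=0.47348  discount=0.99759
step 8 (expiry): payoffs max(K−S,0) = 75.0362 68.0264 58.7401 46.4378 30.1400 8.5492 0.0000 0.0000 0.0000
k=7: (k=7,j=0): S=24.8426, K−S=71.7774, hold=71.5440 ⇒ V=71.7774 exercise | (k=7,j=1): S=32.9108, K−S=63.7092, hold=63.4758 ⇒ V=63.7092 exercise | (k=7,j=2): S=43.5993, K−S=53.0207, hold=52.7874 ⇒ V=53.0207 exercise | (k=7,j=3): S=57.7591, K−S=38.8609, hold=38.6275 ⇒ V=38.8609 exercise | (k=7,j=4): S=76.5176, K−S=20.1024, hold=19.8690 ⇒ V=20.1024 exercise | (k=7,j=5): S=101.3684, K−S=0.0000, hold=4.4904 ⇒ V=4.4904 continue | (k=7,j=6): S=134.2899, K−S=0.0000, hold=0.0000 ⇒ V=0.0000 continue | (k=7,j=7): S=177.9034, K−S=0.0000, hold=0.0000 ⇒ V=0.0000 continue
k=6: (k=6,j=0): S=28.5936, K−S=68.0264, hold=67.7931 ⇒ V=68.0264 exercise | (k=6,j=1): S=37.8799, K−S=58.7401, hold=58.5067 ⇒ V=58.7401 exercise | (k=6,j=2): S=50.1822, K−S=46.4378, hold=46.2044 ⇒ V=46.4378 exercise | (k=6,j=3): S=66.4800, K−S=30.1400, hold=29.9067 ⇒ V=30.1400 exercise | (k=6,j=4): S=88.0708, K−S=8.5492, hold=12.6797 ⇒ V=12.6797 continue | (k=6,j=5): S=116.6737, K−S=0.0000, hold=2.3586 ⇒ V=2.3586 continue | (k=6,j=6): S=154.5659, K−S=0.0000, hold=0.0000 ⇒ V=0.0000 continue
k=5: (k=5,j=0): S=32.9108, K−S=63.7092, hold=63.4758 ⇒ V=63.7092 exercise | (k=5,j=1): S=43.5993, K−S=53.0207, hold=52.7874 ⇒ V=53.0207 exercise | (k=5,j=2): S=57.7591, K−S=38.8609, hold=38.6275 ⇒ V=38.8609 exercise | (k=5,j=3): S=76.5176, K−S=20.1024, hold=21.8200 ⇒ V=21.8200 continue | (k=5,j=4): S=101.3684, K−S=0.0000, hold=7.7740 ⇒ V=7.7740 continue | (k=5,j=5): S=134.2899, K−S=0.0000, hold=1.2388 ⇒ V=1.2388 continue
k=4: (k=4,j=0): S=37.8799, K−S=58.7401, hold=58.5067 ⇒ V=58.7401 exercise | (k=4,j=1): S=50.1822, K−S=46.4378, hold=46.2044 ⇒ V=46.4378 exercise | (k=4,j=2): S=66.4800, K−S=30.1400, hold=30.7180 ⇒ V=30.7180 continue | (k=4,j=3): S=88.0708, K−S=8.5492, hold=15.1329 ⇒ V=15.1329 continue | (k=4,j=4): S=116.6737, K−S=0.0000, hold=4.6684 ⇒ V=4.6684 continue
k=3: (k=3,j=0): S=43.5993, K−S=53.0207, hold=52.7874 ⇒ V=53.0207 exercise | (k=3,j=1): S=57.7591, K−S=38.8609, hold=38.9006 ⇒ V=38.9006 continue | (k=3,j=2): S=76.5176, K−S=20.1024, hold=23.2823 ⇒ V=23.2823 continue | (k=3,j=3): S=101.3684, K−S=0.0000, hold=10.1536 ⇒ V=10.1536 continue
k=2: (k=2,j=0): S=50.1822, K−S=46.4378, hold=46.2232 ⇒ V=46.4378 exercise | (k=2,j=1): S=66.4800, K−S=30.1400, hold=31.4295 ⇒ V=31.4295 continue | (k=2,j=2): S=88.0708, K−S=8.5492, hold=17.0249 ⇒ V=17.0249 continue
k=1: (k=1,j=0): S=57.7591, K−S=38.8609, hold=39.2366 ⇒ V=39.2366 continue | (k=1,j=1): S=76.5176, K−S=20.1024, hold=24.5498 ⇒ V=24.5498 continue
k=0: (k=0,j=0): S=66.4800, K−S=30.1400, hold=32.2047 ⇒ V=32.2047 continue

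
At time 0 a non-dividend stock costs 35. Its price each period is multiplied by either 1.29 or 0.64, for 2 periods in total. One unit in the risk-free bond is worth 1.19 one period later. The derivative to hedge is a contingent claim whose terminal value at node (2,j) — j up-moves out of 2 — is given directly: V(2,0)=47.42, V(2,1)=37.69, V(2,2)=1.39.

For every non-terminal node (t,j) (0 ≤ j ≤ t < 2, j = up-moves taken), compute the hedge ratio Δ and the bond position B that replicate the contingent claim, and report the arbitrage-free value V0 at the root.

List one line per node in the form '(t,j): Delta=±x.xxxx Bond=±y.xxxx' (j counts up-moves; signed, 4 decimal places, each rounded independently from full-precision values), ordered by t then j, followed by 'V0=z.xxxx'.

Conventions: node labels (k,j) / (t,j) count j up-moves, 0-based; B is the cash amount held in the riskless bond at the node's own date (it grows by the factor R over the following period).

(0,0): Delta=-1.1899 Bond=50.0697
(1,0): Delta=-0.6683 Bond=47.8994
(1,1): Delta=-1.2369 Bond=61.7072
V0=8.4248

Under the risk-neutral measure, an up-move has probability p* = (R−d)/(u−d) = 0.8462 and values discount at R = 1.19.
At maturity the claim pays: V(2,0)=47.4200, V(2,1)=37.6900, V(2,2)=1.3900
  t=1,j=0: stock 22.4000 → up 28.8960 (V=37.6900), down 14.3360 (V=47.4200). Price 32.9302; hedge Δ=-0.6683, bond B=47.8994.
  t=1,j=1: stock 45.1500 → up 58.2435 (V=1.3900), down 28.8960 (V=37.6900). Price 5.8610; hedge Δ=-1.2369, bond B=61.7072.
  t=0,j=0: stock 35.0000 → up 45.1500 (V=5.8610), down 22.4000 (V=32.9302). Price 8.4248; hedge Δ=-1.1899, bond B=50.0697.
Verification: the root portfolio costs Δ(0,0)·S0 + B(0,0) = 8.4248, matching V0.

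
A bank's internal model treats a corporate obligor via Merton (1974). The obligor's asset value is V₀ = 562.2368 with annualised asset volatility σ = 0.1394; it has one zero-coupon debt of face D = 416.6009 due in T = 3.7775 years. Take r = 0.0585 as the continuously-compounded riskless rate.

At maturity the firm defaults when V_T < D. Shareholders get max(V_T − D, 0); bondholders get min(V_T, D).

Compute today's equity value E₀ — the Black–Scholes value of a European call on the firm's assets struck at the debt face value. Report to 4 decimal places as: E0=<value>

Equity is a call on the firm's assets struck at D = 416.6009:
d₁ = [ln(V₀/D) + (r + σ²/2)T] / (σ√T)
   = [ln(562.2368/416.6009) + (0.0585 + 0.5·0.1394²)·3.7775] / (0.1394·√3.7775)
   = [0.299794 + 0.257687] / 0.270935 = 2.057620
d₂ = d₁ − σ√T = 2.057620 − 0.270935 = 1.786685
N(d₁) = 0.980187,  N(d₂) = 0.963006,  e^(−rT) = 0.801730
E₀ = V₀·N(d₁) − D·e^(−rT)·N(d₂)
   = 562.2368·0.980187 − 416.6009·0.801730·0.963006 = 229.451821

E0=229.4518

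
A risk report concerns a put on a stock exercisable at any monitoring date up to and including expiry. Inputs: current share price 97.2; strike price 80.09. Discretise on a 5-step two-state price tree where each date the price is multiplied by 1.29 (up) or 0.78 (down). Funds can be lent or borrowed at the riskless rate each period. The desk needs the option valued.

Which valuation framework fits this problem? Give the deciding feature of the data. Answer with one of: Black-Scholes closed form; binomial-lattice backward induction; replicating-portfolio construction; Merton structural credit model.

framework: binomial-lattice backward induction

Key observation: the put (strike 80.09 on spot 97.2) is American-style on a 5-step discrete price model, so the early-exercise decision at every node requires stepwise backward valuation — a closed form cannot price the exercise right.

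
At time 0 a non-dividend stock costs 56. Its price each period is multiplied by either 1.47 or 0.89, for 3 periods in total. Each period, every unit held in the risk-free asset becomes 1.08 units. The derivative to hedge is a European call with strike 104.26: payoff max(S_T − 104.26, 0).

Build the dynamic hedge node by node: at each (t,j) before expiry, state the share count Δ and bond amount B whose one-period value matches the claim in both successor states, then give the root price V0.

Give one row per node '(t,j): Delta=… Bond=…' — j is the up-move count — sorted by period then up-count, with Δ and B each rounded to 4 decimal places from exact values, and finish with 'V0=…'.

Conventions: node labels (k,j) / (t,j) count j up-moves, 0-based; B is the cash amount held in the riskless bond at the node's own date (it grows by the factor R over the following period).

(0,0): Delta=0.2388 Bond=-10.7274
(1,0): Delta=0.0361 Bond=-1.4822
(1,1): Delta=0.4907 Bond=-32.3241
(2,0): Delta=0.0000 Bond=0.0000
(2,1): Delta=0.0809 Bond=-4.8866
(2,2): Delta=1.0000 Bond=-96.5370
V0=2.6456

Risk-neutral probability p* = (R−d)/(u−d) = (1.08−0.89)/(1.47−0.89) = 0.3276.
Expiry values: V(3,0)=0.0000, V(3,1)=0.0000, V(3,2)=3.4393, V(3,3)=73.6253
(2,0): S=44.3576. Δ = (V_up−V_dn)/(S_up−S_dn) = (0.0000−0.0000)/(65.2057−39.4783) = 0.0000. V = [p*·0.0000 + (1−p*)·0.0000]/1.08 = 0.0000. B = V − Δ·S = 0.0000.
(2,1): S=73.2648. Δ = (V_up−V_dn)/(S_up−S_dn) = (3.4393−0.0000)/(107.6993−65.2057) = 0.0809. V = [p*·3.4393 + (1−p*)·0.0000]/1.08 = 1.0432. B = V − Δ·S = -4.8866.
(2,2): S=121.0104. Δ = (V_up−V_dn)/(S_up−S_dn) = (73.6253−3.4393)/(177.8853−107.6993) = 1.0000. V = [p*·73.6253 + (1−p*)·3.4393]/1.08 = 24.4734. B = V − Δ·S = -96.5370.
(1,0): S=49.8400. Δ = (V_up−V_dn)/(S_up−S_dn) = (1.0432−0.0000)/(73.2648−44.3576) = 0.0361. V = [p*·1.0432 + (1−p*)·0.0000]/1.08 = 0.3164. B = V − Δ·S = -1.4822.
(1,1): S=82.3200. Δ = (V_up−V_dn)/(S_up−S_dn) = (24.4734−1.0432)/(121.0104−73.2648) = 0.4907. V = [p*·24.4734 + (1−p*)·1.0432]/1.08 = 8.0728. B = V − Δ·S = -32.3241.
(0,0): S=56.0000. Δ = (V_up−V_dn)/(S_up−S_dn) = (8.0728−0.3164)/(82.3200−49.8400) = 0.2388. V = [p*·8.0728 + (1−p*)·0.3164]/1.08 = 2.6456. B = V − Δ·S = -10.7274.
Verification: the root portfolio costs Δ(0,0)·S0 + B(0,0) = 2.6456, matching V0.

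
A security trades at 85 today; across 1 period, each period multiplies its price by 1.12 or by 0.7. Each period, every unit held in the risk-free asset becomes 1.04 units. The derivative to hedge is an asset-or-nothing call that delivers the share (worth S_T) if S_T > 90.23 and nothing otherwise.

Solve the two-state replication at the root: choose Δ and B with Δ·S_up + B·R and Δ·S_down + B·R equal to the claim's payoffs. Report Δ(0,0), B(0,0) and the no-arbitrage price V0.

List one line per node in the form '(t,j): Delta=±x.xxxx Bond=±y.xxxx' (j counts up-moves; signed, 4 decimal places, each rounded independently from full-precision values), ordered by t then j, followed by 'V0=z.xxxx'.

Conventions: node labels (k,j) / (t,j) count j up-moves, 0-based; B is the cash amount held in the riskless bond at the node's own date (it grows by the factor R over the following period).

Risk-neutral probability p* = (R−d)/(u−d) = (1.04−0.7)/(1.12−0.7) = 0.8095.
Expiry values: V(1,0)=0.0000, V(1,1)=95.2000
  t=0,j=0: stock 85.0000 → up 95.2000 (V=95.2000), down 59.5000 (V=0.0000). Price 74.1026; hedge Δ=2.6667, bond B=-152.5641.
Check: Δ(0,0)·S0 + B(0,0) = 74.1026 = V0.

(0,0): Delta=2.6667 Bond=-152.5641
V0=74.1026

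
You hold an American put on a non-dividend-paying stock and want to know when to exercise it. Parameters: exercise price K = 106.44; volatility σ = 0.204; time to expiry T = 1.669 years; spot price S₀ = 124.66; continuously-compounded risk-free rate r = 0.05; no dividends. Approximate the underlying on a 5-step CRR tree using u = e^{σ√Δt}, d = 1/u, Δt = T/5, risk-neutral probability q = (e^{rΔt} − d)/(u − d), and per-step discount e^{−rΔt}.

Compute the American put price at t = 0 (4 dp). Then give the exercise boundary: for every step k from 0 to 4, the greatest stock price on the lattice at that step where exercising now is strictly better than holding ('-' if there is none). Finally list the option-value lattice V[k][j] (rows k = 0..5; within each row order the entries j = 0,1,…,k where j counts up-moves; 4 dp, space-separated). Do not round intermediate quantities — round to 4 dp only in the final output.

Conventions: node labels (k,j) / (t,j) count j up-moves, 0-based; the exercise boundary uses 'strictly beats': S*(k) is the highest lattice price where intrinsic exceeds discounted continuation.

params: Δt=0.33380 u=1.12509 d=0.88882 q=0.54180 e^(-rΔt)=0.98345
t_5 payoffs: 37.2898 18.9080 0.0000 0.0000 0.0000 0.0000
t_4: node(4,0) S=77.8001 payoff=28.6399 vs cont=26.8782 → 28.6399 [stop]  node(4,1) S=98.4813 payoff=7.9587 vs cont=8.5202 → 8.5202 [wait]  node(4,2) S=124.6600 payoff=0.0000 vs cont=0.0000 → 0.0000 [wait]  node(4,3) S=157.7977 payoff=0.0000 vs cont=0.0000 → 0.0000 [wait]  node(4,4) S=199.7442 payoff=0.0000 vs cont=0.0000 → 0.0000 [wait]  ⇒ S*(4)=77.8001
t_3: node(3,0) S=87.5320 payoff=18.9080 vs cont=17.4454 → 18.9080 [stop]  node(3,1) S=110.8002 payoff=0.0000 vs cont=3.8393 → 3.8393 [wait]  node(3,2) S=140.2536 payoff=0.0000 vs cont=0.0000 → 0.0000 [wait]  node(3,3) S=177.5364 payoff=0.0000 vs cont=0.0000 → 0.0000 [wait]  ⇒ S*(3)=87.5320
t_2: node(2,0) S=98.4813 payoff=7.9587 vs cont=10.5660 → 10.5660 [wait]  node(2,1) S=124.6600 payoff=0.0000 vs cont=1.7301 → 1.7301 [wait]  node(2,2) S=157.7977 payoff=0.0000 vs cont=0.0000 → 0.0000 [wait]  ⇒ S*(2)=-
t_1: node(1,0) S=110.8002 payoff=0.0000 vs cont=5.6830 → 5.6830 [wait]  node(1,1) S=140.2536 payoff=0.0000 vs cont=0.7796 → 0.7796 [wait]  ⇒ S*(1)=-
t_0: node(0,0) S=124.6600 payoff=0.0000 vs cont=2.9763 → 2.9763 [wait]  ⇒ S*(0)=-

price = 2.9763
boundary = - - - 87.5320 77.8001
tree:
2.9763
5.6830 0.7796
10.5660 1.7301 0.0000
18.9080 3.8393 0.0000 0.0000
28.6399 8.5202 0.0000 0.0000 0.0000
37.2898 18.9080 0.0000 0.0000 0.0000 0.0000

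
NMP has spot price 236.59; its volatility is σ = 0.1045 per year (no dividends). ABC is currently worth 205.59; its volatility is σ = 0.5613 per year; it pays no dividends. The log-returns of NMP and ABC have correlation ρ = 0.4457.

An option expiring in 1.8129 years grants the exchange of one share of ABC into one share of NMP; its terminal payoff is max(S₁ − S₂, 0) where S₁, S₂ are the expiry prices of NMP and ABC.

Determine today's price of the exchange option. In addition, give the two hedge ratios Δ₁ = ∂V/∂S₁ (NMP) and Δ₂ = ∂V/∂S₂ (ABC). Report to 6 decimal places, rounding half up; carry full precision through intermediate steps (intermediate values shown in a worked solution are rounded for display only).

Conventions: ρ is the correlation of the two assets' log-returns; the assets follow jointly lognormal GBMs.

σ_eff = √(σ₁² + σ₂² − 2ρσ₁σ₂) = √(0.1045² + 0.5613² − 2·0.4457·0.1045·0.5613) = 0.523156
d₁ = (ln(S₁/S₂) + (q₂ − q₁ + σ_eff²/2)T) / (σ_eff√T) = (ln(236.59/205.59) + (0.0 − 0.0 + 0.136846)·1.8129) / 0.704398 = 0.551582
d₂ = d₁ − σ_eff√T = 0.551582 − 0.704398 = -0.152816
N(d₁) = 0.709383,  N(d₂) = 0.439272
V = S₁·e^{−q₁T}·N(d₁) − S₂·e^{−q₂T}·N(d₂) = 167.832809 − 90.309849 = 77.522960
Key observation: pricing in ABC-units makes this a unit-strike call on the ratio S₁/S₂ — the risk-free rate cancels and cannot affect the value.
Δ₁ = e^{−q₁T}·N(d₁) = 0.709383;  Δ₂ = −e^{−q₂T}·N(d₂) = -0.439272

exchange price = 77.522960
Δ1 = 0.709383
Δ2 = -0.439272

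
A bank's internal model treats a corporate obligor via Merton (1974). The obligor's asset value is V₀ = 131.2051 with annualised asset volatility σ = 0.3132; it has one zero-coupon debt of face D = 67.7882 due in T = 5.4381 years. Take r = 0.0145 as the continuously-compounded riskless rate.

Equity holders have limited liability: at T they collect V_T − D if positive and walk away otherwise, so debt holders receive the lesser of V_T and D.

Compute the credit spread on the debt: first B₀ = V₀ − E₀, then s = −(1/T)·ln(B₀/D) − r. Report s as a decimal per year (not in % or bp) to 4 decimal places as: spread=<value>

Apply the equity-as-call identities (strike 67.7882, horizon 5.4381 years):
d₁ = [ln(V₀/D) + (r + σ²/2)T] / (σ√T)
   = [ln(131.2051/67.7882) + (0.0145 + 0.5·0.3132²)·5.4381] / (0.3132·√5.4381)
   = [0.660374 + 0.345576] / 0.730374 = 1.377307
d₂ = d₁ − σ√T = 1.377307 − 0.730374 = 0.646933
N(d₁) = 0.915791,  N(d₂) = 0.741162,  e^(−rT) = 0.924176
E₀ = V₀·N(d₁) − D·e^(−rT)·N(d₂)
   = 131.2051·0.915791 − 67.7882·0.924176·0.741162 = 73.723973
B₀ = V₀ − E₀ = 131.2051 − 73.723973 = 57.481127
spread = −(1/T)·ln(B₀/D) − r = −(1/5.4381)·ln(57.481127/67.7882) − 0.0145 = 0.01582888

spread=0.0158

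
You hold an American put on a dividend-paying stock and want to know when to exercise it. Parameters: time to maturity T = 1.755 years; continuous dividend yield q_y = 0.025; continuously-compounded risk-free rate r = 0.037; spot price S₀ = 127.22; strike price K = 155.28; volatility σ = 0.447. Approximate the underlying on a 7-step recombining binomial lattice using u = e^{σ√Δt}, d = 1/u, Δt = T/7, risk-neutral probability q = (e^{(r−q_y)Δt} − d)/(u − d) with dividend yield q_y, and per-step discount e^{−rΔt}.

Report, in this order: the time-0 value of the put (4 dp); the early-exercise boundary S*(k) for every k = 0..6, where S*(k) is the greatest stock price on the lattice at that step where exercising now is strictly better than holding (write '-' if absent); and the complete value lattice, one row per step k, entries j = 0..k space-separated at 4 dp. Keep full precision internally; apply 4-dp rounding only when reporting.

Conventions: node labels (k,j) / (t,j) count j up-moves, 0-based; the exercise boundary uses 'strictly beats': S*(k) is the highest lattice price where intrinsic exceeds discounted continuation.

Δt=0.25071, u=1.25084, d=0.79946, q=0.45095, disc=e^(-rΔt)=0.99077
k=7 terminal: V=max(K-S,0) → 128.7259 113.7331 90.2752 53.5727 0.0000 0.0000 0.0000 0.0000
k=6: j=0 S=33.2151 intr=122.0649 cont=120.8387 V=122.0649[EX]; j=1 S=51.9687 intr=103.3113 cont=102.2022 V=103.3113[EX]; j=2 S=81.3109 intr=73.9691 cont=73.0434 V=73.9691[EX]; j=3 S=127.2200 intr=28.0600 cont=29.1424 V=29.1424[hold]; j=4 S=199.0500 intr=0.0000 cont=0.0000 V=0.0000[hold]; j=5 S=311.4361 intr=0.0000 cont=0.0000 V=0.0000[hold]; j=6 S=487.2767 intr=0.0000 cont=0.0000 V=0.0000[hold]  S*(6)=81.3109
k=5: j=0 S=41.5469 intr=113.7331 cont=112.5589 V=113.7331[EX]; j=1 S=65.0048 intr=90.2752 cont=89.2476 V=90.2752[EX]; j=2 S=101.7073 intr=53.5727 cont=53.2580 V=53.5727[EX]; j=3 S=159.1325 intr=0.0000 cont=15.8528 V=15.8528[hold]; j=4 S=248.9806 intr=0.0000 cont=0.0000 V=0.0000[hold]; j=5 S=389.5582 intr=0.0000 cont=0.0000 V=0.0000[hold]  S*(5)=101.7073
k=4: j=0 S=51.9687 intr=103.3113 cont=102.2022 V=103.3113[EX]; j=1 S=81.3109 intr=73.9691 cont=73.0434 V=73.9691[EX]; j=2 S=127.2200 intr=28.0600 cont=36.2252 V=36.2252[hold]; j=3 S=199.0500 intr=0.0000 cont=8.6236 V=8.6236[hold]; j=4 S=311.4361 intr=0.0000 cont=0.0000 V=0.0000[hold]  S*(4)=81.3109
k=3: j=0 S=65.0048 intr=90.2752 cont=89.2476 V=90.2752[EX]; j=1 S=101.7073 intr=53.5727 cont=56.4226 V=56.4226[hold]; j=2 S=159.1325 intr=0.0000 cont=23.5586 V=23.5586[hold]; j=3 S=248.9806 intr=0.0000 cont=4.6910 V=4.6910[hold]  S*(3)=65.0048
k=2: j=0 S=81.3109 intr=73.9691 cont=74.3167 V=74.3167[hold]; j=1 S=127.2200 intr=28.0600 cont=41.2183 V=41.2183[hold]; j=2 S=199.0500 intr=0.0000 cont=14.9112 V=14.9112[hold]  S*(2)=-
k=1: j=0 S=101.7073 intr=53.5727 cont=58.8425 V=58.8425[hold]; j=1 S=159.1325 intr=0.0000 cont=29.0840 V=29.0840[hold]  S*(1)=-
k=0: j=0 S=127.2200 intr=28.0600 cont=45.0034 V=45.0034[hold]  S*(0)=-

price = 45.0034
boundary = - - - 65.0048 81.3109 101.7073 81.3109
tree:
45.0034
58.8425 29.0840
74.3167 41.2183 14.9112
90.2752 56.4226 23.5586 4.6910
103.3113 73.9691 36.2252 8.6236 0.0000
113.7331 90.2752 53.5727 15.8528 0.0000 0.0000
122.0649 103.3113 73.9691 29.1424 0.0000 0.0000 0.0000
128.7259 113.7331 90.2752 53.5727 0.0000 0.0000 0.0000 0.0000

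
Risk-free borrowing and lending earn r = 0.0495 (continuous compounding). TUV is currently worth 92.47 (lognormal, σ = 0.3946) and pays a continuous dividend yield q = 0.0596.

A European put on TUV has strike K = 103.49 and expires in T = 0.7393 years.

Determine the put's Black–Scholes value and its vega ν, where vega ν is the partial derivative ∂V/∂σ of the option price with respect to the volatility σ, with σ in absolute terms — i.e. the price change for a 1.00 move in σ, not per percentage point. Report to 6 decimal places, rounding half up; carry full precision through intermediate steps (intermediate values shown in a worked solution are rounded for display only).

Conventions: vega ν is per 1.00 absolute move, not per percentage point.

price = 19.100464
ν = 29.841237

σ√T = 0.3946·√0.7393 = 0.339287
d₁ = (ln(S/K) + (r−q+σ²/2)T) / (σ√T) = (ln(92.47/103.49) + (0.0495−0.0596+0.3946²/2)·0.7393) / 0.339287 = (-0.112591 + 0.050091) / 0.339287 = -0.184209
d₂ = d₁ − σ√T = -0.184209 − 0.339287 = -0.523496
e^{−rT} = 0.964066
e^{−qT} = 0.956894
N(−d₁) = 0.573075,  N(−d₂) = 0.699686
Put price V = K·e^{−rT}·N(−d₂) − S·e^{−qT}·N(−d₁) = 69.808467 − 50.708004 = 19.100464
φ(d₁) = (1/√(2π))·e^{−d₁²/2} = 0.392231
ν = S·e^{−qT}·φ(d₁)·√T = 29.841237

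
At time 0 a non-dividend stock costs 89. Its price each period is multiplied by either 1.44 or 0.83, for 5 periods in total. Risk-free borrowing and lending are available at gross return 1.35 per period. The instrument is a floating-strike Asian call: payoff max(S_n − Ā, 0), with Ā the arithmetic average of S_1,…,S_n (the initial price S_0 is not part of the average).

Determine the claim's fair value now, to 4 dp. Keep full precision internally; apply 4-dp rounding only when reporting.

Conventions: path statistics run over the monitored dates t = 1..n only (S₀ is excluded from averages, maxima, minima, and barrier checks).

Risk-neutral up-probability p* = (R−d)/(u−d) = (1.35−0.83)/(1.44−0.83) = 0.8525; the claim prices as the p*-weighted sum of path payoffs discounted by R^5.
Enumerate all 2^5 = 32 price paths (U = up ×1.44, D = down ×0.83); each path with k up-moves has probability p*^k·(1−p*)^(5−k).
DDDDD: Ā=52.6733, payoff=0.0000, prob=0.000070
UDDDD: Ā=91.3850, payoff=0.0000, prob=0.000404
DUDDD: Ā=80.5270, payoff=0.0000, prob=0.000404
UUDDD: Ā=139.7095, payoff=0.0000, prob=0.002334
DDUDD: Ā=71.5149, payoff=0.0000, prob=0.000404
UDUDD: Ā=124.0740, payoff=0.0000, prob=0.002334
DUUDD: Ā=113.2160, payoff=0.0000, prob=0.002334
UUUDD: Ā=196.4229, payoff=0.0000, prob=0.013485
DDDUD: Ā=64.0348, payoff=0.0000, prob=0.000404
UDDUD: Ā=111.0965, payoff=0.0000, prob=0.002334
DUDUD: Ā=100.2385, payoff=5.2850, prob=0.002334
UUDUD: Ā=173.9078, payoff=9.1692, prob=0.013485
DDUUD: Ā=91.2264, payoff=14.2972, prob=0.002334
UDUUD: Ā=158.2722, payoff=24.8047, prob=0.013485
DUUUD: Ā=147.4142, payoff=35.6627, prob=0.013485
UUUUD: Ā=255.7548, payoff=61.8726, prob=0.077912
DDDDU: Ā=57.8263, payoff=2.9963, prob=0.000404
UDDDU: Ā=100.3252, payoff=5.1983, prob=0.002334
DUDDU: Ā=89.4672, payoff=16.0563, prob=0.002334
UUDDU: Ā=155.2202, payoff=27.8568, prob=0.013485
DDUDU: Ā=80.4551, payoff=25.0685, prob=0.002334
UDUDU: Ā=139.5847, payoff=43.4923, prob=0.013485
DUUDU: Ā=128.7267, payoff=54.3503, prob=0.013485
UUUDU: Ā=223.3330, payoff=94.2945, prob=0.077912
DDDUU: Ā=72.9750, payoff=32.5485, prob=0.002334
UDDUU: Ā=126.6072, payoff=56.4698, prob=0.013485
DUDUU: Ā=115.7492, payoff=67.3278, prob=0.013485
UUDUU: Ā=200.8179, payoff=116.8096, prob=0.077912
DDUUU: Ā=106.7370, payoff=76.3399, prob=0.013485
UDUUU: Ā=185.1823, payoff=132.4451, prob=0.077912
DUUUU: Ā=174.3243, payoff=143.3031, prob=0.077912
UUUUU: Ā=302.4422, payoff=248.6223, prob=0.450161
Price = Σ prob·payoff / R^5 = 160.236359 / 4.484033 = 35.7349

price = 35.7349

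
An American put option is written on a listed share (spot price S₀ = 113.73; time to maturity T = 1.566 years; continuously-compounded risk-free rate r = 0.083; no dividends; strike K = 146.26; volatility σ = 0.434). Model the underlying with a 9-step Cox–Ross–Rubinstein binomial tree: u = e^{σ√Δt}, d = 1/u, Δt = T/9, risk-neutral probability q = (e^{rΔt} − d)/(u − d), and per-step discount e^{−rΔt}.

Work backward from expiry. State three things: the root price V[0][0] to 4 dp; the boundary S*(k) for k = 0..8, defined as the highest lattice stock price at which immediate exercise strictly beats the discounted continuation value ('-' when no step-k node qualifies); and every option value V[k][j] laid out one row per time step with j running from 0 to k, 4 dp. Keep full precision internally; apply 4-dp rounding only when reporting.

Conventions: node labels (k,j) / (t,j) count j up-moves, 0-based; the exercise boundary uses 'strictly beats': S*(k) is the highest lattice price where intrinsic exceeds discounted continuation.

price = 38.9181
boundary = - - 79.1825 94.8969 79.1825 94.8969 79.1825 94.8969 113.7300
tree:
38.9181
51.8164 26.8940
67.0775 37.7593 16.5919
80.1897 51.3631 24.9809 8.5152
91.1305 67.0775 36.4832 13.9723 3.1942
100.2597 80.1897 51.3631 22.3646 5.8151 0.6122
107.8771 91.1305 67.0775 34.6552 10.4741 1.2296 0.0000
114.2331 100.2597 80.1897 51.3631 18.6165 2.4693 0.0000 0.0000
119.5366 107.8771 91.1305 67.0775 32.5300 4.9591 0.0000 0.0000 0.0000
123.9618 114.2331 100.2597 80.1897 51.3631 9.9594 0.0000 0.0000 0.0000 0.0000

params: Δt=0.17400 u=1.19846 d=0.83441 q=0.49482 e^(-rΔt)=0.98566
t_9 payoffs: 123.9618 114.2331 100.2597 80.1897 51.3631 9.9594 0.0000 0.0000 0.0000 0.0000
t_8: node(8,0) S=26.7234 payoff=119.5366 vs cont=117.4394 → 119.5366 [stop]  node(8,1) S=38.3829 payoff=107.8771 vs cont=105.7800 → 107.8771 [stop]  node(8,2) S=55.1295 payoff=91.1305 vs cont=89.0334 → 91.1305 [stop]  node(8,3) S=79.1825 payoff=67.0775 vs cont=64.9804 → 67.0775 [stop]  node(8,4) S=113.7300 payoff=32.5300 vs cont=30.4329 → 32.5300 [stop]  node(8,5) S=163.3506 payoff=0.0000 vs cont=4.9591 → 4.9591 [wait]  node(8,6) S=234.6207 payoff=0.0000 vs cont=0.0000 → 0.0000 [wait]  node(8,7) S=336.9861 payoff=0.0000 vs cont=0.0000 → 0.0000 [wait]  node(8,8) S=484.0137 payoff=0.0000 vs cont=0.0000 → 0.0000 [wait]  ⇒ S*(8)=113.7300
t_7: node(7,0) S=32.0269 payoff=114.2331 vs cont=112.1360 → 114.2331 [stop]  node(7,1) S=46.0003 payoff=100.2597 vs cont=98.1626 → 100.2597 [stop]  node(7,2) S=66.0703 payoff=80.1897 vs cont=78.0926 → 80.1897 [stop]  node(7,3) S=94.8969 payoff=51.3631 vs cont=49.2660 → 51.3631 [stop]  node(7,4) S=136.3006 payoff=9.9594 vs cont=18.6165 → 18.6165 [wait]  node(7,5) S=195.7688 payoff=0.0000 vs cont=2.4693 → 2.4693 [wait]  node(7,6) S=281.1831 payoff=0.0000 vs cont=0.0000 → 0.0000 [wait]  node(7,7) S=403.8637 payoff=0.0000 vs cont=0.0000 → 0.0000 [wait]  ⇒ S*(7)=94.8969
t_6: node(6,0) S=38.3829 payoff=107.8771 vs cont=105.7800 → 107.8771 [stop]  node(6,1) S=55.1295 payoff=91.1305 vs cont=89.0334 → 91.1305 [stop]  node(6,2) S=79.1825 payoff=67.0775 vs cont=64.9804 → 67.0775 [stop]  node(6,3) S=113.7300 payoff=32.5300 vs cont=34.6552 → 34.6552 [wait]  node(6,4) S=163.3506 payoff=0.0000 vs cont=10.4741 → 10.4741 [wait]  node(6,5) S=234.6207 payoff=0.0000 vs cont=1.2296 → 1.2296 [wait]  node(6,6) S=336.9861 payoff=0.0000 vs cont=0.0000 → 0.0000 [wait]  ⇒ S*(6)=79.1825
t_5: node(5,0) S=46.0003 payoff=100.2597 vs cont=98.1626 → 100.2597 [stop]  node(5,1) S=66.0703 payoff=80.1897 vs cont=78.0926 → 80.1897 [stop]  node(5,2) S=94.8969 payoff=51.3631 vs cont=50.3025 → 51.3631 [stop]  node(5,3) S=136.3006 payoff=9.9594 vs cont=22.3646 → 22.3646 [wait]  node(5,4) S=195.7688 payoff=0.0000 vs cont=5.8151 → 5.8151 [wait]  node(5,5) S=281.1831 payoff=0.0000 vs cont=0.6122 → 0.6122 [wait]  ⇒ S*(5)=94.8969
t_4: node(4,0) S=55.1295 payoff=91.1305 vs cont=89.0334 → 91.1305 [stop]  node(4,1) S=79.1825 payoff=67.0775 vs cont=64.9804 → 67.0775 [stop]  node(4,2) S=113.7300 payoff=32.5300 vs cont=36.4832 → 36.4832 [wait]  node(4,3) S=163.3506 payoff=0.0000 vs cont=13.9723 → 13.9723 [wait]  node(4,4) S=234.6207 payoff=0.0000 vs cont=3.1942 → 3.1942 [wait]  ⇒ S*(4)=79.1825
t_3: node(3,0) S=66.0703 payoff=80.1897 vs cont=78.0926 → 80.1897 [stop]  node(3,1) S=94.8969 payoff=51.3631 vs cont=51.1941 → 51.3631 [stop]  node(3,2) S=136.3006 payoff=9.9594 vs cont=24.9809 → 24.9809 [wait]  node(3,3) S=195.7688 payoff=0.0000 vs cont=8.5152 → 8.5152 [wait]  ⇒ S*(3)=94.8969
t_2: node(2,0) S=79.1825 payoff=67.0775 vs cont=64.9804 → 67.0775 [stop]  node(2,1) S=113.7300 payoff=32.5300 vs cont=37.7593 → 37.7593 [wait]  node(2,2) S=163.3506 payoff=0.0000 vs cont=16.5919 → 16.5919 [wait]  ⇒ S*(2)=79.1825
t_1: node(1,0) S=94.8969 payoff=51.3631 vs cont=51.8164 → 51.8164 [wait]  node(1,1) S=136.3006 payoff=9.9594 vs cont=26.8940 → 26.8940 [wait]  ⇒ S*(1)=-
t_0: node(0,0) S=113.7300 payoff=32.5300 vs cont=38.9181 → 38.9181 [wait]  ⇒ S*(0)=-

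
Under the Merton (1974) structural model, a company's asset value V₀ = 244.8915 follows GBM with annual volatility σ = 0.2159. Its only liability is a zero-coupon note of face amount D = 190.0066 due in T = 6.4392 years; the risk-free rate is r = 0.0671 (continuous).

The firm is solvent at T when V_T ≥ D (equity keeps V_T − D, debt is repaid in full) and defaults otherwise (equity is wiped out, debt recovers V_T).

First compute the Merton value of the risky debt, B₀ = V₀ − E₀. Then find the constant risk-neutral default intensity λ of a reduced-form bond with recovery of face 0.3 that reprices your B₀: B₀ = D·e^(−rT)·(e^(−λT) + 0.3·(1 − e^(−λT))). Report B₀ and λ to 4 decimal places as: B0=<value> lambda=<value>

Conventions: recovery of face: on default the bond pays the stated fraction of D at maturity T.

Apply the equity-as-call identities (strike 190.0066, horizon 6.4392 years):
d₁ = [ln(V₀/D) + (r + σ²/2)T] / (σ√T)
   = [ln(244.8915/190.0066) + (0.0671 + 0.5·0.2159²)·6.4392] / (0.2159·√6.4392)
   = [0.253756 + 0.582145] / 0.547859 = 1.525761
d₂ = d₁ − σ√T = 1.525761 − 0.547859 = 0.977902
N(d₁) = 0.936465,  N(d₂) = 0.835939,  e^(−rT) = 0.649164
E₀ = V₀·N(d₁) − D·e^(−rT)·N(d₂)
   = 244.8915·0.936465 − 190.0066·0.649164·0.835939 = 126.223210
B₀ = V₀ − E₀ = 244.8915 − 126.223210 = 118.668290
e^(−λT) = (B₀·e^(rT)/D − 0.3)/(1 − 0.3) = (118.6683·1.540443/190.0066 − 0.3)/0.7 = 0.94583048
λ = −ln(0.94583048)/6.4392 = 0.008649

B0=118.6683 lambda=0.0086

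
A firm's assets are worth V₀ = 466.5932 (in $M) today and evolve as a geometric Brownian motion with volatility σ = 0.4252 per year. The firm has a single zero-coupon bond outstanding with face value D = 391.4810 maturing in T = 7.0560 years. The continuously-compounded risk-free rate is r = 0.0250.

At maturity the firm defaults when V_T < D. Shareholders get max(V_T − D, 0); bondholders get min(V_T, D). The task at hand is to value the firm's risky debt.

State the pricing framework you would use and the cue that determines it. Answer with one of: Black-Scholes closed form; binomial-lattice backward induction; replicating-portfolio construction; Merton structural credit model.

Key observation: the asked-for credit quantity lives on the firm's capital structure — asset value, asset volatility, debt face 391.4810 — which is the structural model's domain.

framework: Merton structural credit model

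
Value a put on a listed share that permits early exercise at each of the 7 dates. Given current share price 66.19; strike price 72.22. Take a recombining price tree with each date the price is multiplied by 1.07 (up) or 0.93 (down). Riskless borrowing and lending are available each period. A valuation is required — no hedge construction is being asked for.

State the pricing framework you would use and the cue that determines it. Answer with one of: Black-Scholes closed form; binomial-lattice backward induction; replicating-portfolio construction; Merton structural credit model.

framework: binomial-lattice backward induction

Key observation: the exercise right at every one of the 7 steps is what matters: each node needs max(72.22 − S, continuation), which only the stepwise tree valuation starting from spot 66.19 delivers.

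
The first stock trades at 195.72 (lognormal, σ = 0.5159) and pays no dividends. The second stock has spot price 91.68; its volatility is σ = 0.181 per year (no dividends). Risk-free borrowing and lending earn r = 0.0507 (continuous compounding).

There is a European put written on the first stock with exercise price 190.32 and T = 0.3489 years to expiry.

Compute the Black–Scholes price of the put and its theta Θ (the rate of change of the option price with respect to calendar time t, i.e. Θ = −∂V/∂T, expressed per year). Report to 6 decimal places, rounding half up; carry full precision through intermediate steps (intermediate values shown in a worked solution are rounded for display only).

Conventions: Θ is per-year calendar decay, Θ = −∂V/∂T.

σ√T = 0.5159·√0.3489 = 0.304731
d₁ = (ln(S/K) + (r+σ²/2)T) / (σ√T) = (ln(195.72/190.32) + (0.0507+0.5159²/2)·0.3489) / 0.304731 = (0.027978 + 0.064120) / 0.304731 = 0.302227
d₂ = d₁ − σ√T = 0.302227 − 0.304731 = -0.002504
e^{−rT} = 0.982466
N(−d₁) = 0.381240,  N(−d₂) = 0.500999
Put price V = K·e^{−rT}·N(−d₂) − S·N(−d₁) = 93.678252 − 74.616201 = 19.062051
φ(d₁) = (1/√(2π))·e^{−d₁²/2} = 0.381132
Θ = −S·φ(d₁)·σ/(2√T) + r·K·e^{−rT}·N(−d₂) = −32.575857 + 4.749487 = -27.826369

price = 19.062051
Θ = -27.826369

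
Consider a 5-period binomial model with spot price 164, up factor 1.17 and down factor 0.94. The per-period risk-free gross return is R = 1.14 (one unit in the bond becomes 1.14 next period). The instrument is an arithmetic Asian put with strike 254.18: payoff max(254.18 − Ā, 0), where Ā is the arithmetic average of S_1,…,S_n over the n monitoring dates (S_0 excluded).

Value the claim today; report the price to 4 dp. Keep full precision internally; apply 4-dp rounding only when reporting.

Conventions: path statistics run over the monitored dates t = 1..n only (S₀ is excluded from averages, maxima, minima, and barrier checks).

price = 7.5514

Set p* = 0.8696 (from d < R < u); the path-dependent value is the discounted p*-expectation over all price paths.
Enumerate all 2^5 = 32 price paths (U = up ×1.17, D = down ×0.94); each path with k up-moves has probability p*^k·(1−p*)^(5−k).
DDDDD: Ā=136.7379, payoff=117.4421, prob=0.000038
UDDDD: Ā=170.1950, payoff=83.9850, prob=0.000252
DUDDD: Ā=162.6510, payoff=91.5290, prob=0.000252
UUDDD: Ā=202.4486, payoff=51.7314, prob=0.001678
DDUDD: Ā=155.5596, payoff=98.6204, prob=0.000252
UDUDD: Ā=193.6221, payoff=60.5579, prob=0.001678
DUUDD: Ā=186.0781, payoff=68.1019, prob=0.001678
UUUDD: Ā=231.6078, payoff=22.5722, prob=0.011186
DDDUD: Ā=148.8937, payoff=105.2863, prob=0.000252
UDDUD: Ā=185.3252, payoff=68.8548, prob=0.001678
DUDUD: Ā=177.7812, payoff=76.3988, prob=0.001678
UUDUD: Ā=221.2809, payoff=32.8991, prob=0.011186
DDUUD: Ā=170.6898, payoff=83.4902, prob=0.001678
UDUUD: Ā=212.4544, payoff=41.7256, prob=0.011186
DUUUD: Ā=204.9104, payoff=49.2696, prob=0.011186
UUUUD: Ā=255.0480, payoff=0.0000, prob=0.074577
DDDDU: Ā=142.6278, payoff=111.5522, prob=0.000252
UDDDU: Ā=177.5261, payoff=76.6539, prob=0.001678
DUDDU: Ā=169.9821, payoff=84.1979, prob=0.001678
UUDDU: Ā=211.5735, payoff=42.6065, prob=0.011186
DDUDU: Ā=162.8908, payoff=91.2892, prob=0.001678
UDUDU: Ā=202.7470, payoff=51.4330, prob=0.011186
DUUDU: Ā=195.2030, payoff=58.9770, prob=0.011186
UUUDU: Ā=242.9654, payoff=11.2146, prob=0.074577
DDDUU: Ā=156.2249, payoff=97.9551, prob=0.001678
UDDUU: Ā=194.4501, payoff=59.7299, prob=0.011186
DUDUU: Ā=186.9061, payoff=67.2739, prob=0.011186
UUDUU: Ā=232.6385, payoff=21.5415, prob=0.074577
DDUUU: Ā=179.8148, payoff=74.3652, prob=0.011186
UDUUU: Ā=223.8120, payoff=30.3680, prob=0.074577
DUUUU: Ā=216.2680, payoff=37.9120, prob=0.074577
UUUUU: Ā=269.1846, payoff=0.0000, prob=0.497177
Price = Σ prob·payoff / R^5 = 14.539668 / 1.925415 = 7.5514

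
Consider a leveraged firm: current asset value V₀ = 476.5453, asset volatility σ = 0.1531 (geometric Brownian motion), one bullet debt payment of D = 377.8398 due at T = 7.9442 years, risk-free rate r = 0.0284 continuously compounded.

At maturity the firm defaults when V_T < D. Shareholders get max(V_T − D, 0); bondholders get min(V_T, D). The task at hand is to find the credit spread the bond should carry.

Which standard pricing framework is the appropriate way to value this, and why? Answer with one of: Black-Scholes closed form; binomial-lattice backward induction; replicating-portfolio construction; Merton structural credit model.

framework: Merton structural credit model

Key observation: the data describe a firm's assets (V₀ = 476.5453, GBM) and a single zero-coupon debt of face 377.8398, so credit quantities follow from equity-as-call in the structural model.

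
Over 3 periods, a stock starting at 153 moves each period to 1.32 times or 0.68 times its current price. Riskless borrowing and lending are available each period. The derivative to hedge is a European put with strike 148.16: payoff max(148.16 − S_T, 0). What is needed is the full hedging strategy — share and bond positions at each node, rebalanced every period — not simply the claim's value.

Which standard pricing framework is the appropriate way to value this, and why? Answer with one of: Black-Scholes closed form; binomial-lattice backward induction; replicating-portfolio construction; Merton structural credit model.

Key observation: since the answer must list Δ and B at each node of the 1.32/0.68 lattice on 153, the replicating-portfolio method — solving the two-state system at every node — is the one that applies.

framework: replicating-portfolio construction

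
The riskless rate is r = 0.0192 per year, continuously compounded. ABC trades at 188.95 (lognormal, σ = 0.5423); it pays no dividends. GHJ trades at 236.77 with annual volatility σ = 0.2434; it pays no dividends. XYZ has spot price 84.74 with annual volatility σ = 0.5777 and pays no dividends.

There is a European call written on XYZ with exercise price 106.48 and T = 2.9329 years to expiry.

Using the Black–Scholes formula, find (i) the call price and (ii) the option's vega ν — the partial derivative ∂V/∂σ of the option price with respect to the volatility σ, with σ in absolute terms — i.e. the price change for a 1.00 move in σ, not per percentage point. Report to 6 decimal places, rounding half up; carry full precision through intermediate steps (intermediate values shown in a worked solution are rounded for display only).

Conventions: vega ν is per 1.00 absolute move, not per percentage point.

σ√T = 0.5777·√2.9329 = 0.989352
d₁ = (ln(S/K) + (r+σ²/2)T) / (σ√T) = (ln(84.74/106.48) + (0.0192+0.5777²/2)·2.9329) / 0.989352 = (-0.228369 + 0.545721) / 0.989352 = 0.320767
d₂ = d₁ − σ√T = 0.320767 − 0.989352 = -0.668586
e^{−rT} = 0.945244
N(d₁) = 0.625806,  N(d₂) = 0.251880
Call price V = S·N(d₁) − K·e^{−rT}·N(d₂) = 53.030835 − 25.351620 = 27.679214
φ(d₁) = (1/√(2π))·e^{−d₁²/2} = 0.378937
ν = S·φ(d₁)·√T = 54.992643

price = 27.679214
ν = 54.992643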